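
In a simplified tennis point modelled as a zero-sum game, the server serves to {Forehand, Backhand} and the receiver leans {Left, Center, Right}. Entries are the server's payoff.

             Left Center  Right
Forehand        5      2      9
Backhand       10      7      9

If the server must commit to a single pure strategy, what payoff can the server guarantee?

Row minima: Forehand → 2, Backhand → 7.
The best of these is 7.

7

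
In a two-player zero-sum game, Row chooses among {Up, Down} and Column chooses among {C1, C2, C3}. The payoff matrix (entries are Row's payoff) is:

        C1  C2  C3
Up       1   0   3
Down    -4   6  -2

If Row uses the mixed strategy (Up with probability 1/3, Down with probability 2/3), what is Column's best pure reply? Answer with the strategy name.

C1

If Column plays C1, Row's expected payoff is (1/3)·1 + (2/3)·(-4) = -7/3.
If Column plays C2, Row's expected payoff is (1/3)·0 + (2/3)·6 = 4.
If Column plays C3, Row's expected payoff is (1/3)·3 + (2/3)·(-2) = -1/3.
Column minimizes Row's payoff; the smallest is -7/3, so the best response is C1.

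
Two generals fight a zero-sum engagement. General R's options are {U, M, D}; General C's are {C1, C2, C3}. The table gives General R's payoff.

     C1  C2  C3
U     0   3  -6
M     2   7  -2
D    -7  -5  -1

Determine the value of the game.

Row minima: U → -6, M → -2, D → -7; maximin = -2.
Column maxima: C1 → 2, C2 → 7, C3 → -1; minimax = -1.
-2 ≠ -1, so there is no saddle point; optimal play is mixed.
U is strictly dominated by M, so General R never plays it.
C2 is strictly dominated by C1 (it gives General R strictly more in every row), so General C never plays it.
On the remaining 2×2 (M, D vs C1, C3):
Let General R play M with probability p. Expected payoff against C1: 2p + (-7)(1−p) = 9p − 7; against C3: (-2)p + (-1)(1−p) = −p − 1.
Setting these equal: 9p − 7 = −p − 1 ⇒ 10p = 6 ⇒ p = 3/5, and the value is (9)·(3/5) − 7 = -8/5.
For General C: with q = P(C1), equating M's and D's payoffs gives 4q − 2 = −6q − 1 ⇒ q = 1/10.

-8/5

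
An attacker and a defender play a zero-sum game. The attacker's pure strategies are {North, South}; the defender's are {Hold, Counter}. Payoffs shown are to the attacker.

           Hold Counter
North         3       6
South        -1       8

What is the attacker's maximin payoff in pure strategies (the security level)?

3

Row minima: North → 3, South → -1.
The best of these is 3.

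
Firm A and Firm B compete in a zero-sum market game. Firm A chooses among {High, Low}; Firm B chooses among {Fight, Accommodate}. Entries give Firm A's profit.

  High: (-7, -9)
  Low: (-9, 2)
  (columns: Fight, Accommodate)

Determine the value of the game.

-95/13

Row minima: High → -9, Low → -9; maximin = -9.
Column maxima: Fight → -7, Accommodate → 2; minimax = -7.
-9 ≠ -7, so there is no saddle point; optimal play is mixed.
Let Firm A play High with probability p. Expected payoff against Fight: (-7)p + (-9)(1−p) = 2p − 9; against Accommodate: (-9)p + 2(1−p) = −11p + 2.
Setting these equal: 2p − 9 = −11p + 2 ⇒ 13p = 11 ⇒ p = 11/13, and the value is (2)·(11/13) − 9 = -95/13.
For Firm B: with q = P(Fight), equating High's and Low's payoffs gives 2q − 9 = −11q + 2 ⇒ q = 11/13.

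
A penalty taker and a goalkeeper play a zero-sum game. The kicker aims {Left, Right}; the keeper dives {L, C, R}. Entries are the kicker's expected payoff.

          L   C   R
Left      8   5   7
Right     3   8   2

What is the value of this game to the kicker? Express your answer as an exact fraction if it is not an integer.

23/4

Row minima: Left → 5, Right → 2; maximin = 5.
Column maxima: L → 8, C → 8, R → 7; minimax = 7.
5 ≠ 7, so there is no saddle point; optimal play is mixed.
L is strictly dominated by R (it gives the kicker strictly more in every row), so the keeper never plays it.
On the remaining 2×2 (Left, Right vs C, R):
Let the kicker play Left with probability p. Expected payoff against C: 5p + 8(1−p) = −3p + 8; against R: 7p + 2(1−p) = 5p + 2.
Setting these equal: −3p + 8 = 5p + 2 ⇒ −8p = -6 ⇒ p = 3/4, and the value is (-3)·(3/4) + 8 = 23/4.
For the keeper: with q = P(C), equating Left's and Right's payoffs gives −2q + 7 = 6q + 2 ⇒ q = 5/8.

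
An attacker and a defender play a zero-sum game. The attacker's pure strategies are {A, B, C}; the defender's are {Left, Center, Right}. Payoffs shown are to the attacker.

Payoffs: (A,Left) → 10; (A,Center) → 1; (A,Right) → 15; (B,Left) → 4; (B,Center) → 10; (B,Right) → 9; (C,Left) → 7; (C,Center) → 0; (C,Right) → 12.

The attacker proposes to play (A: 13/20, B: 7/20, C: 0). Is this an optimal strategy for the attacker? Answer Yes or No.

Against Left this mix gives (13/20)·10 + (7/20)·4 = 79/10.
Against Center this mix gives (13/20)·1 + (7/20)·10 = 83/20.
Against Right this mix gives (13/20)·15 + (7/20)·9 = 129/10.
The defender will play Center, holding the attacker to 83/20. Shifting weight toward the row that does better against Center would raise this floor (the equalizing mix achieves 32/5 against both Center and Left), so the proposed strategy is not optimal.

No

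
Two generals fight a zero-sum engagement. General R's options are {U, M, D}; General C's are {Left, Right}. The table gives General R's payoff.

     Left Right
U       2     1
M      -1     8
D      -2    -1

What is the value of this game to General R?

Row minima: U → 1, M → -1, D → -2; maximin = 1.
Column maxima: Left → 2, Right → 8; minimax = 2.
1 ≠ 2, so there is no saddle point; optimal play is mixed.
D is strictly dominated by U, so General R never plays it.
On the remaining 2×2 (U, M vs Left, Right):
Let General R play U with probability p. Expected payoff against Left: 2p + (-1)(1−p) = 3p − 1; against Right: 1p + 8(1−p) = −7p + 8.
Setting these equal: 3p − 1 = −7p + 8 ⇒ 10p = 9 ⇒ p = 9/10, and the value is (3)·(9/10) − 1 = 17/10.
For General C: with q = P(Left), equating U's and M's payoffs gives q + 1 = −9q + 8 ⇒ q = 7/10.

17/10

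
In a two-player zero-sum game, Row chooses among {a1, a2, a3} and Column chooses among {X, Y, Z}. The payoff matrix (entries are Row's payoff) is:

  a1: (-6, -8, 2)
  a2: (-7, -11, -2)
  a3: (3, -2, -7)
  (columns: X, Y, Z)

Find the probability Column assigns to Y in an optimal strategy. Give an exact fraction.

Row minima: a1 → -8, a2 → -11, a3 → -7; maximin = -7.
Column maxima: X → 3, Y → -2, Z → 2; minimax = -2.
-7 ≠ -2, so there is no saddle point; optimal play is mixed.
a2 is strictly dominated by a1, so Row never plays it.
X is strictly dominated by Y (it gives Row strictly more in every row), so Column never plays it.
On the remaining 2×2 (a1, a3 vs Y, Z):
Let Row play a1 with probability p. Expected payoff against Y: (-8)p + (-2)(1−p) = −6p − 2; against Z: 2p + (-7)(1−p) = 9p − 7.
Setting these equal: −6p − 2 = 9p − 7 ⇒ −15p = -5 ⇒ p = 1/3, and the value is (-6)·(1/3) − 2 = -4.
For Column: with q = P(Y), equating a1's and a3's payoffs gives −10q + 2 = 5q − 7 ⇒ q = 3/5.

3/5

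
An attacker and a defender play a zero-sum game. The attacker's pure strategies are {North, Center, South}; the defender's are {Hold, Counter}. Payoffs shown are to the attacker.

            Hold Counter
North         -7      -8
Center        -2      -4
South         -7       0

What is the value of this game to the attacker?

Row minima: North → -8, Center → -4, South → -7; maximin = -4.
Column maxima: Hold → -2, Counter → 0; minimax = -2.
-4 ≠ -2, so there is no saddle point; optimal play is mixed.
North is strictly dominated by Center, so the attacker never plays it.
On the remaining 2×2 (Center, South vs Hold, Counter):
Let the attacker play Center with probability p. Expected payoff against Hold: (-2)p + (-7)(1−p) = 5p − 7; against Counter: (-4)p + 0(1−p) = −4p.
Setting these equal: 5p − 7 = −4p ⇒ 9p = 7 ⇒ p = 7/9, and the value is (5)·(7/9) − 7 = -28/9.
For the defender: with q = P(Hold), equating Center's and South's payoffs gives 2q − 4 = −7q ⇒ q = 4/9.

-28/9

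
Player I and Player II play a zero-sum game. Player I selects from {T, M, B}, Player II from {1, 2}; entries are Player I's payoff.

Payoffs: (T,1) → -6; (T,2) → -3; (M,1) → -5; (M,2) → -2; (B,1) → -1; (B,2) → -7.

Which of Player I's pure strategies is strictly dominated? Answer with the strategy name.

T

M gives a strictly higher payoff than T against every column: -5 > -6, -2 > -3.
So T is strictly dominated and Player I never plays it.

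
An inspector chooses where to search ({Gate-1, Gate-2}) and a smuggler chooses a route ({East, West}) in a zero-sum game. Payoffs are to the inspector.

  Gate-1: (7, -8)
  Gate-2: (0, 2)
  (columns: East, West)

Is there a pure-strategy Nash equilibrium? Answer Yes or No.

Row minima: Gate-1 → -8, Gate-2 → 0; maximin = 0.
Column maxima: East → 7, West → 2; minimax = 2.
0 ≠ 2, so no pure-strategy equilibrium exists.

No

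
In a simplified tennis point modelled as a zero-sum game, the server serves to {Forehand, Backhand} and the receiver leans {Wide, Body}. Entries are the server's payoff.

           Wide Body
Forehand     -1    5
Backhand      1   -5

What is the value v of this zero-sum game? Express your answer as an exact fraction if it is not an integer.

Row minima: Forehand → -1, Backhand → -5; maximin = -1.
Column maxima: Wide → 1, Body → 5; minimax = 1.
-1 ≠ 1, so there is no saddle point; optimal play is mixed.
Let the server play Forehand with probability p. Expected payoff against Wide: (-1)p + 1(1−p) = −2p + 1; against Body: 5p + (-5)(1−p) = 10p − 5.
Setting these equal: −2p + 1 = 10p − 5 ⇒ −12p = -6 ⇒ p = 1/2, and the value is (-2)·(1/2) + 1 = 0.
For the receiver: with q = P(Wide), equating Forehand's and Backhand's payoffs gives −6q + 5 = 6q − 5 ⇒ q = 5/6.

0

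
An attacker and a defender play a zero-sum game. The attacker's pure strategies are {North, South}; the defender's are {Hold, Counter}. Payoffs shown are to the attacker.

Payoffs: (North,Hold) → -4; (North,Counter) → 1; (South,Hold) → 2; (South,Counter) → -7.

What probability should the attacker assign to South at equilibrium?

5/14

Row minima: North → -4, South → -7; maximin = -4.
Column maxima: Hold → 2, Counter → 1; minimax = 1.
-4 ≠ 1, so there is no saddle point; optimal play is mixed.
Let the attacker play North with probability p. Expected payoff against Hold: (-4)p + 2(1−p) = −6p + 2; against Counter: 1p + (-7)(1−p) = 8p − 7.
Setting these equal: −6p + 2 = 8p − 7 ⇒ −14p = -9 ⇒ p = 9/14, and the value is (-6)·(9/14) + 2 = -13/7.
For the defender: with q = P(Hold), equating North's and South's payoffs gives −5q + 1 = 9q − 7 ⇒ q = 4/7.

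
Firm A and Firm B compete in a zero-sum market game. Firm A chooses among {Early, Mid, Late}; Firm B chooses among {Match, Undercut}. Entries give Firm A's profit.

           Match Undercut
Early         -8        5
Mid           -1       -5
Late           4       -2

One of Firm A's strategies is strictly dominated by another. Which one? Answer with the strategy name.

Late gives a strictly higher payoff than Mid against every column: 4 > -1, -2 > -5.
So Mid is strictly dominated and Firm A never plays it.

Mid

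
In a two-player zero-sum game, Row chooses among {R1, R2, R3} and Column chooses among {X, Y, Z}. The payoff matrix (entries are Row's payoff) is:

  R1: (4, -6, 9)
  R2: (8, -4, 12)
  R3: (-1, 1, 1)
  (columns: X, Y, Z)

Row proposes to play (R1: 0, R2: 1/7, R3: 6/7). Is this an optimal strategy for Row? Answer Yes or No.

Yes

Against X this mix gives (1/7)·8 + (6/7)·(-1) = 2/7.
Against Y this mix gives (1/7)·(-4) + (6/7)·1 = 2/7.
Against Z this mix gives (1/7)·12 + (6/7)·1 = 18/7.
All of Column's active replies (X, Y) yield 2/7, and no column does worse for Row. The mix makes Column indifferent and guarantees 2/7, so it is optimal.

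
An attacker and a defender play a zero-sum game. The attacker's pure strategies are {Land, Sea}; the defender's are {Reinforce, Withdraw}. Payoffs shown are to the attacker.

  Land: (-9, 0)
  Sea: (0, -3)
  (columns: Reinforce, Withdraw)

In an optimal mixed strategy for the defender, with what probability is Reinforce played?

Row minima: Land → -9, Sea → -3; maximin = -3.
Column maxima: Reinforce → 0, Withdraw → 0; minimax = 0.
-3 ≠ 0, so there is no saddle point; optimal play is mixed.
Let the attacker play Land with probability p. Expected payoff against Reinforce: (-9)p + 0(1−p) = −9p; against Withdraw: 0p + (-3)(1−p) = 3p − 3.
Setting these equal: −9p = 3p − 3 ⇒ −12p = -3 ⇒ p = 1/4, and the value is (-9)·(1/4) = -9/4.
For the defender: with q = P(Reinforce), equating Land's and Sea's payoffs gives −9q = 3q − 3 ⇒ q = 1/4.

1/4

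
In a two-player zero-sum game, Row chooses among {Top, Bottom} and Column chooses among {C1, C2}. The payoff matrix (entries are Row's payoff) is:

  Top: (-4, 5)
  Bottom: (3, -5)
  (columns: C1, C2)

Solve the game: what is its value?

Row minima: Top → -4, Bottom → -5; maximin = -4.
Column maxima: C1 → 3, C2 → 5; minimax = 3.
-4 ≠ 3, so there is no saddle point; optimal play is mixed.
Let Row play Top with probability p. Expected payoff against C1: (-4)p + 3(1−p) = −7p + 3; against C2: 5p + (-5)(1−p) = 10p − 5.
Setting these equal: −7p + 3 = 10p − 5 ⇒ −17p = -8 ⇒ p = 8/17, and the value is (-7)·(8/17) + 3 = -5/17.
For Column: with q = P(C1), equating Top's and Bottom's payoffs gives −9q + 5 = 8q − 5 ⇒ q = 10/17.

-5/17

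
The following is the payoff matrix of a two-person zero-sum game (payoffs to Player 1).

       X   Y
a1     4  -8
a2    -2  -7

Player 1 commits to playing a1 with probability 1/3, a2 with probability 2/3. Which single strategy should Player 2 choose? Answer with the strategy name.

If Player 2 plays X, Player 1's expected payoff is (1/3)·4 + (2/3)·(-2) = 0.
If Player 2 plays Y, Player 1's expected payoff is (1/3)·(-8) + (2/3)·(-7) = -22/3.
Player 2 minimizes Player 1's payoff; the smallest is -22/3, so the best response is Y.

Y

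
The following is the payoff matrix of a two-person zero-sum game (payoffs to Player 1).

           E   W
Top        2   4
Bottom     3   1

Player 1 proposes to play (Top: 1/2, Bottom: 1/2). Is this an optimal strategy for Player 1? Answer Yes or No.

Yes

Against E this mix gives (1/2)·2 + (1/2)·3 = 5/2.
Against W this mix gives (1/2)·4 + (1/2)·1 = 5/2.
All of Player 2's active replies (E, W) yield 5/2, and no column does worse for Player 1. The mix makes Player 2 indifferent and guarantees 5/2, so it is optimal.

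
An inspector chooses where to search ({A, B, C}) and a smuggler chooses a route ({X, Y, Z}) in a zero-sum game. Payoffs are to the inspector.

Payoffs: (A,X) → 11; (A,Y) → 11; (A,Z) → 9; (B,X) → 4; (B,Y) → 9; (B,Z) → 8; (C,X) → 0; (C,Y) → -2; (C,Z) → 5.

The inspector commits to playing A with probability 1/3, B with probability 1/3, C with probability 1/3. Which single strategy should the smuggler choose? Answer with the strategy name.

X

If the smuggler plays X, the inspector's expected payoff is (1/3)·11 + (1/3)·4 + (1/3)·0 = 5.
If the smuggler plays Y, the inspector's expected payoff is (1/3)·11 + (1/3)·9 + (1/3)·(-2) = 6.
If the smuggler plays Z, the inspector's expected payoff is (1/3)·9 + (1/3)·8 + (1/3)·5 = 22/3.
The smuggler minimizes the inspector's payoff; the smallest is 5, so the best response is X.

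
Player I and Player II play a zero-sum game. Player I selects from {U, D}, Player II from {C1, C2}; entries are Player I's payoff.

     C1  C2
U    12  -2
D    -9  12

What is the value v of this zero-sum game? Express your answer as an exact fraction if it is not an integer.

18/5

Row minima: U → -2, D → -9; maximin = -2.
Column maxima: C1 → 12, C2 → 12; minimax = 12.
-2 ≠ 12, so there is no saddle point; optimal play is mixed.
Let Player I play U with probability p. Expected payoff against C1: 12p + (-9)(1−p) = 21p − 9; against C2: (-2)p + 12(1−p) = −14p + 12.
Setting these equal: 21p − 9 = −14p + 12 ⇒ 35p = 21 ⇒ p = 3/5, and the value is (21)·(3/5) − 9 = 18/5.
For Player II: with q = P(C1), equating U's and D's payoffs gives 14q − 2 = −21q + 12 ⇒ q = 2/5.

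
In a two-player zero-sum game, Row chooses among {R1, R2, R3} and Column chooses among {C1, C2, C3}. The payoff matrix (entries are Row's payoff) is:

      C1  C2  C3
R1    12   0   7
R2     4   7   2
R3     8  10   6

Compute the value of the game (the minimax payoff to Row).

70/11

Row minima: R1 → 0, R2 → 2, R3 → 6; maximin = 6.
Column maxima: C1 → 12, C2 → 10, C3 → 7; minimax = 7.
6 ≠ 7, so there is no saddle point; optimal play is mixed.
R2 is strictly dominated by R3, so Row never plays it.
C1 is strictly dominated by C3 (it gives Row strictly more in every row), so Column never plays it.
On the remaining 2×2 (R1, R3 vs C2, C3):
Let Row play R1 with probability p. Expected payoff against C2: 0p + 10(1−p) = −10p + 10; against C3: 7p + 6(1−p) = p + 6.
Setting these equal: −10p + 10 = p + 6 ⇒ −11p = -4 ⇒ p = 4/11, and the value is (-10)·(4/11) + 10 = 70/11.
For Column: with q = P(C2), equating R1's and R3's payoffs gives −7q + 7 = 4q + 6 ⇒ q = 1/11.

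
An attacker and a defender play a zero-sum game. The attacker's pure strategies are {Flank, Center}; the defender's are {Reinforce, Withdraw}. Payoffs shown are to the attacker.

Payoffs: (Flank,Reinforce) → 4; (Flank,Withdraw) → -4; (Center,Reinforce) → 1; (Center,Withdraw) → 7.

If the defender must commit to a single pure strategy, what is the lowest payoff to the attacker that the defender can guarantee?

4

Column maxima: Reinforce → 4, Withdraw → 7.
The smallest of these is 4.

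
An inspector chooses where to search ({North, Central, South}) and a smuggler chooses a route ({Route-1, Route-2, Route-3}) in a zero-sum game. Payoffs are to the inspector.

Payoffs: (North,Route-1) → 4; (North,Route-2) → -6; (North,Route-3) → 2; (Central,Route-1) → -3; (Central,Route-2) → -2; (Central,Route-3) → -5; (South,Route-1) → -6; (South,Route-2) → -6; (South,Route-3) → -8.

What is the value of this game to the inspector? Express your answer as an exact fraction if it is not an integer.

-34/11

Row minima: North → -6, Central → -5, South → -8; maximin = -5.
Column maxima: Route-1 → 4, Route-2 → -2, Route-3 → 2; minimax = -2.
-5 ≠ -2, so there is no saddle point; optimal play is mixed.
South is strictly dominated by Central, so the inspector never plays it.
Route-1 is strictly dominated by Route-3 (it gives the inspector strictly more in every row), so the smuggler never plays it.
On the remaining 2×2 (North, Central vs Route-2, Route-3):
Let the inspector play North with probability p. Expected payoff against Route-2: (-6)p + (-2)(1−p) = −4p − 2; against Route-3: 2p + (-5)(1−p) = 7p − 5.
Setting these equal: −4p − 2 = 7p − 5 ⇒ −11p = -3 ⇒ p = 3/11, and the value is (-4)·(3/11) − 2 = -34/11.
For the smuggler: with q = P(Route-2), equating North's and Central's payoffs gives −8q + 2 = 3q − 5 ⇒ q = 7/11.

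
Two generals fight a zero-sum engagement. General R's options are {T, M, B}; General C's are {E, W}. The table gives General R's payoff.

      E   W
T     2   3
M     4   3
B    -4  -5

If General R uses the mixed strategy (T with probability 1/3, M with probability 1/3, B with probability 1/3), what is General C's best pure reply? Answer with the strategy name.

W

If General C plays E, General R's expected payoff is (1/3)·2 + (1/3)·4 + (1/3)·(-4) = 2/3.
If General C plays W, General R's expected payoff is (1/3)·3 + (1/3)·3 + (1/3)·(-5) = 1/3.
General C minimizes General R's payoff; the smallest is 1/3, so the best response is W.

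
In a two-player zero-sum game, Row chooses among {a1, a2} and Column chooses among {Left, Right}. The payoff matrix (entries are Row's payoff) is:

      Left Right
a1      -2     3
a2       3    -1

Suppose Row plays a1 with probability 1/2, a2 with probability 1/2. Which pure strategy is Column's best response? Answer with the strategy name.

Left

If Column plays Left, Row's expected payoff is (1/2)·(-2) + (1/2)·3 = 1/2.
If Column plays Right, Row's expected payoff is (1/2)·3 + (1/2)·(-1) = 1.
Column minimizes Row's payoff; the smallest is 1/2, so the best response is Left.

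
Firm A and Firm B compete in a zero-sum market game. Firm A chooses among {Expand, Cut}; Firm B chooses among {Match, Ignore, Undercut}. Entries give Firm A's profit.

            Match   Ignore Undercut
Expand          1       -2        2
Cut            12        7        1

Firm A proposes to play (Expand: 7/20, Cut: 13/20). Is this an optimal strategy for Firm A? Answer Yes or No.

No

Against Match this mix gives (7/20)·1 + (13/20)·12 = 163/20.
Against Ignore this mix gives (7/20)·(-2) + (13/20)·7 = 77/20.
Against Undercut this mix gives (7/20)·2 + (13/20)·1 = 27/20.
Firm B will play Undercut, holding Firm A to 27/20. Shifting weight toward the row that does better against Undercut would raise this floor (the equalizing mix achieves 8/5 against both Undercut and Ignore), so the proposed strategy is not optimal.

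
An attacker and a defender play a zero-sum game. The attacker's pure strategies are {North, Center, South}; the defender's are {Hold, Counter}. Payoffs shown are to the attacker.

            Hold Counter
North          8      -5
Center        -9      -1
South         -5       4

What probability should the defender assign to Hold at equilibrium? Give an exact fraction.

9/22

Row minima: North → -5, Center → -9, South → -5; maximin = -5.
Column maxima: Hold → 8, Counter → 4; minimax = 4.
-5 ≠ 4, so there is no saddle point; optimal play is mixed.
Center is strictly dominated by South, so the attacker never plays it.
On the remaining 2×2 (North, South vs Hold, Counter):
Let the attacker play North with probability p. Expected payoff against Hold: 8p + (-5)(1−p) = 13p − 5; against Counter: (-5)p + 4(1−p) = −9p + 4.
Setting these equal: 13p − 5 = −9p + 4 ⇒ 22p = 9 ⇒ p = 9/22, and the value is (13)·(9/22) − 5 = 7/22.
For the defender: with q = P(Hold), equating North's and South's payoffs gives 13q − 5 = −9q + 4 ⇒ q = 9/22.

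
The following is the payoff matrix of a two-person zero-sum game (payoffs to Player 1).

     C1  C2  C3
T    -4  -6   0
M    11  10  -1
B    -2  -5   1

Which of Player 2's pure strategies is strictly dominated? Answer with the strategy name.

C1

C2 holds Player 1's payoff strictly below C1 in every row: -6 < -4, 10 < 11, -5 < -2.
So C1 is strictly dominated for Player 2.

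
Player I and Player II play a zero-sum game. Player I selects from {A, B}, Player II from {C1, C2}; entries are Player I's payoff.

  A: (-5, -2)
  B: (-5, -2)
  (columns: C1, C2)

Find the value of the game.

-5

Row minima: A → -5, B → -5; maximin = -5.
Column maxima: C1 → -5, C2 → -2; minimax = -5.
Since maximin = minimax = -5, there is a saddle point and the value is -5.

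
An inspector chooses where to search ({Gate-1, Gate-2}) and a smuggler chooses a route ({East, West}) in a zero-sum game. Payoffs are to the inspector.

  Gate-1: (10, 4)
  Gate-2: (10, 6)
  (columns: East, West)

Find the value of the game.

Row minima: Gate-1 → 4, Gate-2 → 6; maximin = 6.
Column maxima: East → 10, West → 6; minimax = 6.
Since maximin = minimax = 6, there is a saddle point and the value is 6.

6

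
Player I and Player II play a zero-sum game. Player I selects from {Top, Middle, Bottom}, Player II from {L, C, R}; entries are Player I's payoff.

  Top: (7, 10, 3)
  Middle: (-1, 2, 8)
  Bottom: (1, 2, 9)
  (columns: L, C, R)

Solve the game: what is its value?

5

Row minima: Top → 3, Middle → -1, Bottom → 1; maximin = 3.
Column maxima: L → 7, C → 10, R → 9; minimax = 7.
3 ≠ 7, so there is no saddle point; optimal play is mixed.
C is strictly dominated by L (it gives Player I strictly more in every row), so Player II never plays it.
With C eliminated, Middle is strictly dominated by Bottom (Bottom gives Player I strictly more in every remaining column), so Player I never plays it.
On the remaining 2×2 (Top, Bottom vs L, R):
Let Player I play Top with probability p. Expected payoff against L: 7p + 1(1−p) = 6p + 1; against R: 3p + 9(1−p) = −6p + 9.
Setting these equal: 6p + 1 = −6p + 9 ⇒ 12p = 8 ⇒ p = 2/3, and the value is (6)·(2/3) + 1 = 5.
For Player II: with q = P(L), equating Top's and Bottom's payoffs gives 4q + 3 = −8q + 9 ⇒ q = 1/2.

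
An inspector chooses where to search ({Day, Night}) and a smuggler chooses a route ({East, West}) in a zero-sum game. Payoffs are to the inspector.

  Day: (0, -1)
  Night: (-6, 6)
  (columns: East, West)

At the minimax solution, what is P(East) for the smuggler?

Row minima: Day → -1, Night → -6; maximin = -1.
Column maxima: East → 0, West → 6; minimax = 0.
-1 ≠ 0, so there is no saddle point; optimal play is mixed.
Let the inspector play Day with probability p. Expected payoff against East: 0p + (-6)(1−p) = 6p − 6; against West: (-1)p + 6(1−p) = −7p + 6.
Setting these equal: 6p − 6 = −7p + 6 ⇒ 13p = 12 ⇒ p = 12/13, and the value is (6)·(12/13) − 6 = -6/13.
For the smuggler: with q = P(East), equating Day's and Night's payoffs gives q − 1 = −12q + 6 ⇒ q = 7/13.

7/13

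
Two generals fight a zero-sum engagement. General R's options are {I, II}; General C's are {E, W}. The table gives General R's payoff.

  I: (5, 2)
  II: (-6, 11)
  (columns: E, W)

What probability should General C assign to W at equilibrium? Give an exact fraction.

11/20

Row minima: I → 2, II → -6; maximin = 2.
Column maxima: E → 5, W → 11; minimax = 5.
2 ≠ 5, so there is no saddle point; optimal play is mixed.
Let General R play I with probability p. Expected payoff against E: 5p + (-6)(1−p) = 11p − 6; against W: 2p + 11(1−p) = −9p + 11.
Setting these equal: 11p − 6 = −9p + 11 ⇒ 20p = 17 ⇒ p = 17/20, and the value is (11)·(17/20) − 6 = 67/20.
For General C: with q = P(E), equating I's and II's payoffs gives 3q + 2 = −17q + 11 ⇒ q = 9/20.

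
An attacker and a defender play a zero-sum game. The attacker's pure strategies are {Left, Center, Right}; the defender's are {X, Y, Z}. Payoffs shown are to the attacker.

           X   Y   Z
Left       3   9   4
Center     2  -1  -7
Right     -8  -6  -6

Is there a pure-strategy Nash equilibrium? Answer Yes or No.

Row minima: Left → 3, Center → -7, Right → -8; maximin = 3.
Column maxima: X → 3, Y → 9, Z → 4; minimax = 3.
maximin = minimax = 3, so a saddle point exists.

Yes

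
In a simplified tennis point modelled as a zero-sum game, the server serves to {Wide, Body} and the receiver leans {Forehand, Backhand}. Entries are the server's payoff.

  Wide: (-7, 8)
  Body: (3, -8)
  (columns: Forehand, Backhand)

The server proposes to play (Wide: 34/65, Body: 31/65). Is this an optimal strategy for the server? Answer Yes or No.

Against Forehand this mix gives (34/65)·(-7) + (31/65)·3 = -29/13.
Against Backhand this mix gives (34/65)·8 + (31/65)·(-8) = 24/65.
The receiver will play Forehand, holding the server to -29/13. Shifting weight toward the row that does better against Forehand would raise this floor (the equalizing mix achieves -16/13 against both Forehand and Backhand), so the proposed strategy is not optimal.

No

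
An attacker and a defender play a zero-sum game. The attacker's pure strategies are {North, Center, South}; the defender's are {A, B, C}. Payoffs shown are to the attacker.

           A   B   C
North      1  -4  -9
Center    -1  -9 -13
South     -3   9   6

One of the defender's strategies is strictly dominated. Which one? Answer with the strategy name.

B

C holds the attacker's payoff strictly below B in every row: -9 < -4, -13 < -9, 6 < 9.
So B is strictly dominated for the defender.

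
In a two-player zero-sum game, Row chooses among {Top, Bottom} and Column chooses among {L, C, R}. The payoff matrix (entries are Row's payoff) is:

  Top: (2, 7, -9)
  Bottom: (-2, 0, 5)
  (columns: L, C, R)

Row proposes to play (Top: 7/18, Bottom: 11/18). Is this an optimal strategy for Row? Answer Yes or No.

Against L this mix gives (7/18)·2 + (11/18)·(-2) = -4/9.
Against C this mix gives (7/18)·7 + (11/18)·0 = 49/18.
Against R this mix gives (7/18)·(-9) + (11/18)·5 = -4/9.
All of Column's active replies (L, R) yield -4/9, and no column does worse for Row. The mix makes Column indifferent and guarantees -4/9, so it is optimal.

Yes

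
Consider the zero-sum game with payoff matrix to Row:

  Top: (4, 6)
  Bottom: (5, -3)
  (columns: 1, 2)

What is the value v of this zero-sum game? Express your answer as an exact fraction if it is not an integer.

21/5

Row minima: Top → 4, Bottom → -3; maximin = 4.
Column maxima: 1 → 5, 2 → 6; minimax = 5.
4 ≠ 5, so there is no saddle point; optimal play is mixed.
Let Row play Top with probability p. Expected payoff against 1: 4p + 5(1−p) = −p + 5; against 2: 6p + (-3)(1−p) = 9p − 3.
Setting these equal: −p + 5 = 9p − 3 ⇒ −10p = -8 ⇒ p = 4/5, and the value is (-1)·(4/5) + 5 = 21/5.
For Column: with q = P(1), equating Top's and Bottom's payoffs gives −2q + 6 = 8q − 3 ⇒ q = 9/10.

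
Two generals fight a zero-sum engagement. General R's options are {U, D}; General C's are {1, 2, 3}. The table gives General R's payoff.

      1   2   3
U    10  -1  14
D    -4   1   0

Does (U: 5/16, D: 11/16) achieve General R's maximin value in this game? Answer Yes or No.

Against 1 this mix gives (5/16)·10 + (11/16)·(-4) = 3/8.
Against 2 this mix gives (5/16)·(-1) + (11/16)·1 = 3/8.
Against 3 this mix gives (5/16)·14 + (11/16)·0 = 35/8.
All of General C's active replies (1, 2) yield 3/8, and no column does worse for General R. The mix makes General C indifferent and guarantees 3/8, so it is optimal.

Yes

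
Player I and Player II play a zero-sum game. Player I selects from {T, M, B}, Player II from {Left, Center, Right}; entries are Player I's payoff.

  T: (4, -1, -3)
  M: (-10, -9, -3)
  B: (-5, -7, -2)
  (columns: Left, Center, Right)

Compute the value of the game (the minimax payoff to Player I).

Row minima: T → -3, M → -10, B → -7; maximin = -3.
Column maxima: Left → 4, Center → -1, Right → -2; minimax = -2.
-3 ≠ -2, so there is no saddle point; optimal play is mixed.
M is strictly dominated by B, so Player I never plays it.
With M eliminated, Left is strictly dominated by Center (it gives Player I strictly more in every remaining row), so Player II never plays it.
On the remaining 2×2 (T, B vs Center, Right):
Let Player I play T with probability p. Expected payoff against Center: (-1)p + (-7)(1−p) = 6p − 7; against Right: (-3)p + (-2)(1−p) = −p − 2.
Setting these equal: 6p − 7 = −p − 2 ⇒ 7p = 5 ⇒ p = 5/7, and the value is (6)·(5/7) − 7 = -19/7.
For Player II: with q = P(Center), equating T's and B's payoffs gives 2q − 3 = −5q − 2 ⇒ q = 1/7.

-19/7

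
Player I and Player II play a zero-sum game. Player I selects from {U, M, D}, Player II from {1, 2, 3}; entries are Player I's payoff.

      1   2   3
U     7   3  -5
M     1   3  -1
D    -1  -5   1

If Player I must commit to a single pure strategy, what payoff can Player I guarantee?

-1

Row minima: U → -5, M → -1, D → -5.
The best of these is -1.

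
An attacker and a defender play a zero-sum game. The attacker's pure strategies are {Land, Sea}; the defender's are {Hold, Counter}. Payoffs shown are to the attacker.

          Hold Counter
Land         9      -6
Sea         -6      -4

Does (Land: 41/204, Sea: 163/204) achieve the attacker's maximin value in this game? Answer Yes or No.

Against Hold this mix gives (41/204)·9 + (163/204)·(-6) = -203/68.
Against Counter this mix gives (41/204)·(-6) + (163/204)·(-4) = -449/102.
The defender will play Counter, holding the attacker to -449/102. Shifting weight toward the row that does better against Counter would raise this floor (the equalizing mix achieves -72/17 against both Counter and Hold), so the proposed strategy is not optimal.

No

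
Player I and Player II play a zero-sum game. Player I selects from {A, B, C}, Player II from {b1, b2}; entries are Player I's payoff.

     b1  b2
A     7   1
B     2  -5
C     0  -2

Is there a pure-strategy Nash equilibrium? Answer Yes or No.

Row minima: A → 1, B → -5, C → -2; maximin = 1.
Column maxima: b1 → 7, b2 → 1; minimax = 1.
maximin = minimax = 1, so a saddle point exists.

Yes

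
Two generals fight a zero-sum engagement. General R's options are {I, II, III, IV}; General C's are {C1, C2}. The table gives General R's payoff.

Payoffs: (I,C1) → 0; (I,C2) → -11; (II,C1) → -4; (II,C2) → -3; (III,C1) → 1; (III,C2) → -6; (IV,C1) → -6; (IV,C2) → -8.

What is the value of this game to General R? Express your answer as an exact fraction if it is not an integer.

-27/8

Row minima: I → -11, II → -4, III → -6, IV → -8; maximin = -4.
Column maxima: C1 → 1, C2 → -3; minimax = -3.
-4 ≠ -3, so there is no saddle point; optimal play is mixed.
I is strictly dominated by III, so General R never plays it.
IV is strictly dominated by II, so General R never plays it.
On the remaining 2×2 (II, III vs C1, C2):
Let General R play II with probability p. Expected payoff against C1: (-4)p + 1(1−p) = −5p + 1; against C2: (-3)p + (-6)(1−p) = 3p − 6.
Setting these equal: −5p + 1 = 3p − 6 ⇒ −8p = -7 ⇒ p = 7/8, and the value is (-5)·(7/8) + 1 = -27/8.
For General C: with q = P(C1), equating II's and III's payoffs gives −q − 3 = 7q − 6 ⇒ q = 3/8.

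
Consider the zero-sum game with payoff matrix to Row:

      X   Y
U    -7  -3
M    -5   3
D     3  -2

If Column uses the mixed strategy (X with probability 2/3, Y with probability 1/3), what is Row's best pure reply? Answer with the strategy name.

D

Expected payoff of U: (2/3)·(-7) + (1/3)·(-3) = -17/3.
Expected payoff of M: (2/3)·(-5) + (1/3)·3 = -7/3.
Expected payoff of D: (2/3)·3 + (1/3)·(-2) = 4/3.
The largest is 4/3, so Row's best response is D.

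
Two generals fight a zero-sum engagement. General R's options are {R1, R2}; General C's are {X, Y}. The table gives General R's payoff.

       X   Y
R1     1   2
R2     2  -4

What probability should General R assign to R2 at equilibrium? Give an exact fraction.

Row minima: R1 → 1, R2 → -4; maximin = 1.
Column maxima: X → 2, Y → 2; minimax = 2.
1 ≠ 2, so there is no saddle point; optimal play is mixed.
Let General R play R1 with probability p. Expected payoff against X: 1p + 2(1−p) = −p + 2; against Y: 2p + (-4)(1−p) = 6p − 4.
Setting these equal: −p + 2 = 6p − 4 ⇒ −7p = -6 ⇒ p = 6/7, and the value is (-1)·(6/7) + 2 = 8/7.
For General C: with q = P(X), equating R1's and R2's payoffs gives −q + 2 = 6q − 4 ⇒ q = 6/7.

1/7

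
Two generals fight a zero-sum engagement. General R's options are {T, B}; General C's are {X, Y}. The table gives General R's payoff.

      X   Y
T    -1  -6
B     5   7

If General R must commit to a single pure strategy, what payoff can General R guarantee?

Row minima: T → -6, B → 5.
The best of these is 5.

5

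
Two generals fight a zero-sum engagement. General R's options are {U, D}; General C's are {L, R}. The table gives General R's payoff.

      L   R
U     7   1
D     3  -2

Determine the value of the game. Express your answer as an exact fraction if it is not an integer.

1

Row minima: U → 1, D → -2; maximin = 1.
Column maxima: L → 7, R → 1; minimax = 1.
Since maximin = minimax = 1, there is a saddle point and the value is 1.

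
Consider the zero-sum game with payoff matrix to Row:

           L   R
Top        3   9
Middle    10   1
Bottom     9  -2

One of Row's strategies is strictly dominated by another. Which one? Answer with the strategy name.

Middle gives a strictly higher payoff than Bottom against every column: 10 > 9, 1 > -2.
So Bottom is strictly dominated and Row never plays it.

Bottom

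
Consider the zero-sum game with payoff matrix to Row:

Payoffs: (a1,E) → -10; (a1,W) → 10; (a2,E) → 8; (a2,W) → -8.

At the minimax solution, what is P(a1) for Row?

4/9

Row minima: a1 → -10, a2 → -8; maximin = -8.
Column maxima: E → 8, W → 10; minimax = 8.
-8 ≠ 8, so there is no saddle point; optimal play is mixed.
Let Row play a1 with probability p. Expected payoff against E: (-10)p + 8(1−p) = −18p + 8; against W: 10p + (-8)(1−p) = 18p − 8.
Setting these equal: −18p + 8 = 18p − 8 ⇒ −36p = -16 ⇒ p = 4/9, and the value is (-18)·(4/9) + 8 = 0.
For Column: with q = P(E), equating a1's and a2's payoffs gives −20q + 10 = 16q − 8 ⇒ q = 1/2.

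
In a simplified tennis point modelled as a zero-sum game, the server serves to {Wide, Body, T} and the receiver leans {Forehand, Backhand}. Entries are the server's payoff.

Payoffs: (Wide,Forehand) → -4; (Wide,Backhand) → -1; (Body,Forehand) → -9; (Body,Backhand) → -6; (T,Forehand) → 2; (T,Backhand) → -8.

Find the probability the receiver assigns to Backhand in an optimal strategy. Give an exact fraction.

6/13

Row minima: Wide → -4, Body → -9, T → -8; maximin = -4.
Column maxima: Forehand → 2, Backhand → -1; minimax = -1.
-4 ≠ -1, so there is no saddle point; optimal play is mixed.
Body is strictly dominated by Wide, so the server never plays it.
On the remaining 2×2 (Wide, T vs Forehand, Backhand):
Let the server play Wide with probability p. Expected payoff against Forehand: (-4)p + 2(1−p) = −6p + 2; against Backhand: (-1)p + (-8)(1−p) = 7p − 8.
Setting these equal: −6p + 2 = 7p − 8 ⇒ −13p = -10 ⇒ p = 10/13, and the value is (-6)·(10/13) + 2 = -34/13.
For the receiver: with q = P(Forehand), equating Wide's and T's payoffs gives −3q − 1 = 10q − 8 ⇒ q = 7/13.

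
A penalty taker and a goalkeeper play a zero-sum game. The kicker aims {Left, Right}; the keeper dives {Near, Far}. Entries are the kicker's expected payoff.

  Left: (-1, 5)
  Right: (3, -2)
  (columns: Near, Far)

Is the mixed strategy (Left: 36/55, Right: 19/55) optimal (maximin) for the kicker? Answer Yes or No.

Against Near this mix gives (36/55)·(-1) + (19/55)·3 = 21/55.
Against Far this mix gives (36/55)·5 + (19/55)·(-2) = 142/55.
The keeper will play Near, holding the kicker to 21/55. Shifting weight toward the row that does better against Near would raise this floor (the equalizing mix achieves 13/11 against both Near and Far), so the proposed strategy is not optimal.

No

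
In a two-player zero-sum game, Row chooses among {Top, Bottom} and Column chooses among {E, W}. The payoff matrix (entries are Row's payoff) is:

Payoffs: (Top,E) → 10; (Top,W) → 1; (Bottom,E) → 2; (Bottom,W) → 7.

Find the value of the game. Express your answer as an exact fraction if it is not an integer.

34/7

Row minima: Top → 1, Bottom → 2; maximin = 2.
Column maxima: E → 10, W → 7; minimax = 7.
2 ≠ 7, so there is no saddle point; optimal play is mixed.
Let Row play Top with probability p. Expected payoff against E: 10p + 2(1−p) = 8p + 2; against W: 1p + 7(1−p) = −6p + 7.
Setting these equal: 8p + 2 = −6p + 7 ⇒ 14p = 5 ⇒ p = 5/14, and the value is (8)·(5/14) + 2 = 34/7.
For Column: with q = P(E), equating Top's and Bottom's payoffs gives 9q + 1 = −5q + 7 ⇒ q = 3/7.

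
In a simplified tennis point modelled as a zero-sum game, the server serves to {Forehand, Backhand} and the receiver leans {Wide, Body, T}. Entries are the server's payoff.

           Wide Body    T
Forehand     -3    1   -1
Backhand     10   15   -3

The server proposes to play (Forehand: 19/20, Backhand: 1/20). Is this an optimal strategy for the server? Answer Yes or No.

Against Wide this mix gives (19/20)·(-3) + (1/20)·10 = -47/20.
Against Body this mix gives (19/20)·1 + (1/20)·15 = 17/10.
Against T this mix gives (19/20)·(-1) + (1/20)·(-3) = -11/10.
The receiver will play Wide, holding the server to -47/20. Shifting weight toward the row that does better against Wide would raise this floor (the equalizing mix achieves -19/15 against both Wide and T), so the proposed strategy is not optimal.

No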